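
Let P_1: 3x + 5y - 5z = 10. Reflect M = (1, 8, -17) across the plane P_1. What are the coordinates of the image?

(-11, -12, 3)

λ = (n·M − d)/|n|² = (128 − 10)/59 = 2.
Reflection = M − 2λn = (1, 8, -17) − 4·(3, 5, -5) = (-11, -12, 3).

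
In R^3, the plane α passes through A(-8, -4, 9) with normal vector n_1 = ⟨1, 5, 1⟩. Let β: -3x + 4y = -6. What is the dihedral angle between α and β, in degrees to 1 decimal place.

α: n_1·r = n_1·A gives x + 5y + z = -19.
cos θ = |n₁·n₂| / (|n₁||n₂|) = |17| / (√27 · √25).
θ = arccos(0.65433) ≈ 49.1°.

49.1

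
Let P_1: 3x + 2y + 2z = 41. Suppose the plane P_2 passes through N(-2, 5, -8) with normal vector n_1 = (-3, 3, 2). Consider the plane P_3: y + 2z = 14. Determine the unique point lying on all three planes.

(7, 6, 4)

P_2: n_1·r = n_1·N gives -3x + 3y + 2z = 5.
Solving the 3×3 linear system 3x + 2y + 2z = 41, -3x + 3y + 2z = 5, y + 2z = 14 (e.g. by elimination or Cramer's rule, determinant = 18) gives (7, 6, 4).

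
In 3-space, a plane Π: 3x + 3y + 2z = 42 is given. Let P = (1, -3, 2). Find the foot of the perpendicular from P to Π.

(7, 3, 6)

Foot = P − λn with λ = (n·P − d)/|n|² = (-2 − 42)/22 = -2.
Foot = (1, -3, 2) − (-2)·(3, 3, 2) = (7, 3, 6).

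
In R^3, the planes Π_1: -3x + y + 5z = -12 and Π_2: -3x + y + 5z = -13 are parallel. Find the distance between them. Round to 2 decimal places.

Same normal n = (-3, 1, 5) with |n| = √35; distance = |-12 − (-13)| / |n| = 1/√35 ≈ 0.17.

0.17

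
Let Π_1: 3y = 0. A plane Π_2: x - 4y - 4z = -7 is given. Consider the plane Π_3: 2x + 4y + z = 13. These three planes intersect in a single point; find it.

Solving the 3×3 linear system 3y = 0, x - 4y - 4z = -7, 2x + 4y + z = 13 (e.g. by elimination or Cramer's rule, determinant = -27) gives (5, 0, 3).

(5, 0, 3)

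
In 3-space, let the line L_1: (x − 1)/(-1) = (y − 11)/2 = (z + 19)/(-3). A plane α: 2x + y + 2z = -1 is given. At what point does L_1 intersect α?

(5, 3, -7)

L_1 has direction (-1, 2, -3) through (1, 11, -19).
Substitute r = (1, 11, -19) + t(-1, 2, -3) into the plane: -25 + (-6)t = -1, so t = -4.
Intersection: (1, 11, -19) + (-4)·(-1, 2, -3) = (5, 3, -7).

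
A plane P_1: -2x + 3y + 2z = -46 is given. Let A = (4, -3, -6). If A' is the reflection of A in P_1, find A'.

λ = (n·A − d)/|n|² = (-29 − (-46))/17 = 1.
Reflection = A − 2λn = (4, -3, -6) − 2·(-2, 3, 2) = (8, -9, -10).

(8, -9, -10)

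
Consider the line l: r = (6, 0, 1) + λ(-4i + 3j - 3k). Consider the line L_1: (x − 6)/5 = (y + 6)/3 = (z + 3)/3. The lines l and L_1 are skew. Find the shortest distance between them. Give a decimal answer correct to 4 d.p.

3.8664

L_1 has direction (5, 3, 3) through (6, -6, -3).
Common perpendicular direction n = (-4, 3, -3) × (5, 3, 3) = (18, -3, -27).
With w = (6, -6, -3) − (6, 0, 1) = (0, -6, -4), w · n = 126.
Distance = |w · n| / |n| = |126| / √1062 ≈ 3.8664.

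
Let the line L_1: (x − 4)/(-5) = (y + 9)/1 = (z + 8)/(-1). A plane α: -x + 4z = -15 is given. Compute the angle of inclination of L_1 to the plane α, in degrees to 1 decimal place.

2.7

L_1 has direction (-5, 1, -1) through (4, -9, -8).
sin θ = |n·v| / (|n||v|) = |1| / (√17 · √27) = 0.04668.
θ ≈ 2.7°.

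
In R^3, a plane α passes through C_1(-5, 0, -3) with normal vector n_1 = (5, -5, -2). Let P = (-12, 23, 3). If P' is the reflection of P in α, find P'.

(18, -7, -9)

α: n_1·r = n_1·C_1 gives 5x - 5y - 2z = -19.
λ = (n·P − d)/|n|² = (-181 − (-19))/54 = -3.
Reflection = P − 2λn = (-12, 23, 3) − (-6)·(5, -5, -2) = (18, -7, -9).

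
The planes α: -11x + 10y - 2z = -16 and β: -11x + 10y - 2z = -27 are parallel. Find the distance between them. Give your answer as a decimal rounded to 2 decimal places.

0.73

Same normal n = (-11, 10, -2) with |n| = √225; distance = |-16 − (-27)| / |n| = 11/√225 ≈ 0.73.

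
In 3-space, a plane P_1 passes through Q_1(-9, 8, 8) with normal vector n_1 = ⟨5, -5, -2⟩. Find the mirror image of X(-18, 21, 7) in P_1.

P_1: n_1·r = n_1·Q_1 gives 5x - 5y - 2z = -101.
λ = (n·X − d)/|n|² = (-209 − (-101))/54 = -2.
Reflection = X − 2λn = (-18, 21, 7) − (-4)·(5, -5, -2) = (2, 1, -1).

(2, 1, -1)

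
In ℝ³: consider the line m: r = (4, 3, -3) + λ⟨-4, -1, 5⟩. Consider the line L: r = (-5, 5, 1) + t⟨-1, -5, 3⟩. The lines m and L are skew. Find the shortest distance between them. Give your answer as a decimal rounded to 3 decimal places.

3.612

Common perpendicular direction n = (-4, -1, 5) × (-1, -5, 3) = (22, 7, 19).
With w = (-5, 5, 1) − (4, 3, -3) = (-9, 2, 4), w · n = -108.
Distance = |w · n| / |n| = |-108| / √894 ≈ 3.612.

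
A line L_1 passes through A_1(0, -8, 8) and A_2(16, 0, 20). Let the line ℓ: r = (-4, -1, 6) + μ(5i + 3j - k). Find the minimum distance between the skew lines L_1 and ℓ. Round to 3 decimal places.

7.847

A direction vector for L_1 is A_2 − A_1 = (16, 8, 12).
Common perpendicular direction n = (16, 8, 12) × (5, 3, -1) = (-44, 76, 8).
With w = (-4, -1, 6) − (0, -8, 8) = (-4, 7, -2), w · n = 692.
Distance = |w · n| / |n| = |692| / √7776 ≈ 7.847.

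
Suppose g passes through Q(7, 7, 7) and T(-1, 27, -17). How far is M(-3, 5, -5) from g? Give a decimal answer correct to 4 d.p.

12.0231

A direction vector for g is T − Q = (-8, 20, -24).
Taking (7, 7, 7) on g with direction v = (-8, 20, -24): w = M − (7, 7, 7) = (-10, -2, -12), and w × v = (288, -144, -216).
Distance = |w × v| / |v| = √150336 / √1040 ≈ 12.0231.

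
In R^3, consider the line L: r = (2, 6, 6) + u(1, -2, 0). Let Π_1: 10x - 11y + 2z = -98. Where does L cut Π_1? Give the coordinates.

(0, 10, 6)

Substitute r = (2, 6, 6) + t(1, -2, 0) into the plane: -34 + 32t = -98, so t = -2.
Intersection: (2, 6, 6) + (-2)·(1, -2, 0) = (0, 10, 6).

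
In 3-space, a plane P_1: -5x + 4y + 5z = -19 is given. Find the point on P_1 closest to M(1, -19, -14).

Foot = M − λn with λ = (n·M − d)/|n|² = (-151 − (-19))/66 = -2.
Foot = (1, -19, -14) − (-2)·(-5, 4, 5) = (-9, -11, -4).

(-9, -11, -4)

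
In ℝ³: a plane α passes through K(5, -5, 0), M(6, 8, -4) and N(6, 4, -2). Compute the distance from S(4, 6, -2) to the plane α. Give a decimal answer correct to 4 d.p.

KM = (1, 13, -4), KN = (1, 9, -2); a normal to α is KM × KN = (10, -2, -4).
Using K: α has equation 10x - 2y - 4z = 60.
n·S − d = (10)·(4) + (-2)·(6) + (-4)·(-2) − 60 = -24; |n| = √120.
Distance = |-24| / √120 = 24/√120 ≈ 2.1909.

2.1909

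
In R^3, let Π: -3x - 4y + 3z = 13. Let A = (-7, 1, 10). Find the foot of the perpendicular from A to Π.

Foot = A − λn with λ = (n·A − d)/|n|² = (47 − 13)/34 = 1.
Foot = (-7, 1, 10) − 1·(-3, -4, 3) = (-4, 5, 7).

(-4, 5, 7)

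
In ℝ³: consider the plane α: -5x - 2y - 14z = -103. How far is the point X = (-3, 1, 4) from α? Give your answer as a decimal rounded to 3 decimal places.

n·X − d = (-5)·(-3) + (-2)·(1) + (-14)·(4) − (-103) = 60; |n| = √225.
Distance = |60| / √225 = 60/√225 ≈ 4.000.

4.000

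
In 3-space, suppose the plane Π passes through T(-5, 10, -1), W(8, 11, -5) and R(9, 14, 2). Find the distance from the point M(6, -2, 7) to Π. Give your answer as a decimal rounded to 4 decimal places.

TW = (13, 1, -4), TR = (14, 4, 3); a normal to Π is TW × TR = (19, -95, 38).
Using T: Π has equation 19x - 95y + 38z = -1083.
n·M − d = (19)·(6) + (-95)·(-2) + (38)·(7) − (-1083) = 1653; |n| = √10830.
Distance = |1653| / √10830 = 1653/√10830 ≈ 15.8840.

15.8840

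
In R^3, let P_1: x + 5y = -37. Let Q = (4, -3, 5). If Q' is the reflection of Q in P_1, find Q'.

λ = (n·Q − d)/|n|² = (-11 − (-37))/26 = 1.
Reflection = Q − 2λn = (4, -3, 5) − 2·(1, 5, 0) = (2, -13, 5).

(2, -13, 5)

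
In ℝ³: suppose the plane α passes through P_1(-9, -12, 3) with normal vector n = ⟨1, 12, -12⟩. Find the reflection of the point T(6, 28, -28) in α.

(0, -44, 44)

α: n·r = n·P_1 gives x + 12y - 12z = -189.
λ = (n·T − d)/|n|² = (678 − (-189))/289 = 3.
Reflection = T − 2λn = (6, 28, -28) − 6·(1, 12, -12) = (0, -44, 44).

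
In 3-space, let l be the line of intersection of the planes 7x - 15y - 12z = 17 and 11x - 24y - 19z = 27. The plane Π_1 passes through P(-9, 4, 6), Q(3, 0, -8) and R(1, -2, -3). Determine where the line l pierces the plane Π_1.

(-1, 0, -2)

Direction of l: (7, -15, -12) × (11, -24, -19) = (-3, 1, -3).
A point on l: solving the two plane equations with x = -4 gives (-4, 1, -5).
PQ = (12, -4, -14), PR = (10, -6, -9); a normal to Π_1 is PQ × PR = (-48, -32, -32).
Using P: Π_1 has equation -48x - 32y - 32z = 112.
Substitute r = (-4, 1, -5) + t(-3, 1, -3) into the plane: 320 + 208t = 112, so t = -1.
Intersection: (-4, 1, -5) + (-1)·(-3, 1, -3) = (-1, 0, -2).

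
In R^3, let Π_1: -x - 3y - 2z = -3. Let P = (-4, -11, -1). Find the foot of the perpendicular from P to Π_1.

(-1, -2, 5)

Foot = P − λn with λ = (n·P − d)/|n|² = (39 − (-3))/14 = 3.
Foot = (-4, -11, -1) − 3·(-1, -3, -2) = (-1, -2, 5).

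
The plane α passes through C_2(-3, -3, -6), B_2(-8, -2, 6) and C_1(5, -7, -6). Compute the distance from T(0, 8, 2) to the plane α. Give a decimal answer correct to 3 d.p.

C_2B_2 = (-5, 1, 12), C_2C_1 = (8, -4, 0); a normal to α is C_2B_2 × C_2C_1 = (48, 96, 12).
Using C_2: α has equation 48x + 96y + 12z = -504.
n·T − d = (48)·(0) + (96)·(8) + (12)·(2) − (-504) = 1296; |n| = √11664.
Distance = |1296| / √11664 = 1296/√11664 ≈ 12.000.

12.000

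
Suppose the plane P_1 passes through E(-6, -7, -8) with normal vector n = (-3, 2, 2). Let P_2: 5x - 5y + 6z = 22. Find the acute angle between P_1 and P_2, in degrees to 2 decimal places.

P_1: n·r = n·E gives -3x + 2y + 2z = -12.
cos θ = |n₁·n₂| / (|n₁||n₂|) = |-13| / (√17 · √86).
θ = arccos(0.33999) ≈ 70.12°.

70.12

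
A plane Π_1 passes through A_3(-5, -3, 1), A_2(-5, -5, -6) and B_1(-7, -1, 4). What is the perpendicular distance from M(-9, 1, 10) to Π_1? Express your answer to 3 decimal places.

A_3A_2 = (0, -2, -7), A_3B_1 = (-2, 2, 3); a normal to Π_1 is A_3A_2 × A_3B_1 = (8, 14, -4).
Using A_3: Π_1 has equation 8x + 14y - 4z = -86.
n·M − d = (8)·(-9) + (14)·(1) + (-4)·(10) − (-86) = -12; |n| = √276.
Distance = |-12| / √276 = 12/√276 ≈ 0.722.

0.722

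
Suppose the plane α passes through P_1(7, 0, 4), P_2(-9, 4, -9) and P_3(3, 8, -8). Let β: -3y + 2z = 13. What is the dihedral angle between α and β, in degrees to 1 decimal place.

73.2

P_1P_2 = (-16, 4, -13), P_1P_3 = (-4, 8, -12); a normal to α is P_1P_2 × P_1P_3 = (56, -140, -112).
Using P_1: α has equation 56x - 140y - 112z = -56.
cos θ = |n₁·n₂| / (|n₁||n₂|) = |196| / (√35280 · √13).
θ = arccos(0.28941) ≈ 73.2°.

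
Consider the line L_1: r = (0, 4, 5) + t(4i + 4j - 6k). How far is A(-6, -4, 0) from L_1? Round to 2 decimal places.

10.73

Taking (0, 4, 5) on L_1 with direction v = (4, 4, -6): w = A − (0, 4, 5) = (-6, -8, -5), and w × v = (68, -56, 8).
Distance = |w × v| / |v| = √7824 / √68 ≈ 10.73.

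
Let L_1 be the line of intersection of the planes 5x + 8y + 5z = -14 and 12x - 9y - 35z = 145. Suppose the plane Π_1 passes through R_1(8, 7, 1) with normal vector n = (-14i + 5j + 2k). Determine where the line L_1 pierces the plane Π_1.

Direction of L_1: (5, 8, 5) × (12, -9, -35) = (-235, 235, -141).
A point on L_1: solving the two plane equations with x = 14 gives (14, -13, 4).
Π_1: n·r = n·R_1 gives -14x + 5y + 2z = -75.
Substitute r = (14, -13, 4) + t(-235, 235, -141) into the plane: -253 + 4183t = -75, so t = 2/47.
Intersection: (14, -13, 4) + (2/47)·(-235, 235, -141) = (4, -3, -2).

(4, -3, -2)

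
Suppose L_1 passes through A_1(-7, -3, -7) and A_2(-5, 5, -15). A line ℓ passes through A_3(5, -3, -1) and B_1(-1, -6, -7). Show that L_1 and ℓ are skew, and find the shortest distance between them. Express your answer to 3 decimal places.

5.959

A direction vector for L_1 is A_2 − A_1 = (2, 8, -8).
A direction vector for ℓ is B_1 − A_3 = (-6, -3, -6).
Common perpendicular direction n = (2, 8, -8) × (-6, -3, -6) = (-72, 60, 42).
With w = (5, -3, -1) − (-7, -3, -7) = (12, 0, 6), w · n = -612.
Since n ≠ 0 the lines are not parallel, and w · n = -612 ≠ 0 so they do not intersect; hence they are skew.
Distance = |w · n| / |n| = |-612| / √10548 ≈ 5.959.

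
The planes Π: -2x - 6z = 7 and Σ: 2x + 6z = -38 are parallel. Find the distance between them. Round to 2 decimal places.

4.90

Rescale Σ by 1/(-1): -2x - 6z = 38. Then distance = |7 − 38| / √40 ≈ 4.90.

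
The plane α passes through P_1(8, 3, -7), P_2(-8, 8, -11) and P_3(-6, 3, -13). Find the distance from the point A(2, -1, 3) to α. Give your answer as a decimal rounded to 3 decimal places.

12.090

P_1P_2 = (-16, 5, -4), P_1P_3 = (-14, 0, -6); a normal to α is P_1P_2 × P_1P_3 = (-30, -40, 70).
Using P_1: α has equation -30x - 40y + 70z = -850.
n·A − d = (-30)·(2) + (-40)·(-1) + (70)·(3) − (-850) = 1040; |n| = √7400.
Distance = |1040| / √7400 = 1040/√7400 ≈ 12.090.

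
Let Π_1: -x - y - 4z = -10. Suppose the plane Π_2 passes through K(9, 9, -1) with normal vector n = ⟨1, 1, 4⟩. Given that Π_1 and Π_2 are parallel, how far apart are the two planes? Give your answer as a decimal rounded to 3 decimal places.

0.943

Π_2: n·r = n·K gives x + y + 4z = 14.
Rescale Π_2 by 1/(-1): -x - y - 4z = -14. Then distance = |-10 − (-14)| / √18 ≈ 0.943.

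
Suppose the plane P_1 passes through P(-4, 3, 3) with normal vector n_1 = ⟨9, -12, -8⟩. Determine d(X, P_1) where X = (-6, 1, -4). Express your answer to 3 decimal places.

3.647

P_1: n_1·r = n_1·P gives 9x - 12y - 8z = -96.
n·X − d = (9)·(-6) + (-12)·(1) + (-8)·(-4) − (-96) = 62; |n| = √289.
Distance = |62| / √289 = 62/√289 ≈ 3.647.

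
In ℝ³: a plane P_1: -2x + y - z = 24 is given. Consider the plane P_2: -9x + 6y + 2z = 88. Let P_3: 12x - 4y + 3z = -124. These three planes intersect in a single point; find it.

(-8, 4, -4)

Solving the 3×3 linear system -2x + y - z = 24, -9x + 6y + 2z = 88, 12x - 4y + 3z = -124 (e.g. by elimination or Cramer's rule, determinant = 35) gives (-8, 4, -4).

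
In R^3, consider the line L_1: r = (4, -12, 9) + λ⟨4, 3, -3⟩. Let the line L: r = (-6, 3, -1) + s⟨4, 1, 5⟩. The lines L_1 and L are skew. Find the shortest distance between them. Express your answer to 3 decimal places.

15.435

Common perpendicular direction n = (4, 3, -3) × (4, 1, 5) = (18, -32, -8).
With w = (-6, 3, -1) − (4, -12, 9) = (-10, 15, -10), w · n = -580.
Distance = |w · n| / |n| = |-580| / √1412 ≈ 15.435.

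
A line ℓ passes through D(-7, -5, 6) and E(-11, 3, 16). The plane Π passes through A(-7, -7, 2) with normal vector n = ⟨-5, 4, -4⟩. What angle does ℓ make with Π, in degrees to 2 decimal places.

A direction vector for ℓ is E − D = (-4, 8, 10).
Π: n·r = n·A gives -5x + 4y - 4z = -1.
sin θ = |n·v| / (|n||v|) = |12| / (√57 · √180) = 0.11847.
θ ≈ 6.80°.

6.80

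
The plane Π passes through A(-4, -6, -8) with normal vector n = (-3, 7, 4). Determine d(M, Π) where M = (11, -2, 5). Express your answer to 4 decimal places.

4.0687

Π: n·r = n·A gives -3x + 7y + 4z = -62.
n·M − d = (-3)·(11) + (7)·(-2) + (4)·(5) − (-62) = 35; |n| = √74.
Distance = |35| / √74 = 35/√74 ≈ 4.0687.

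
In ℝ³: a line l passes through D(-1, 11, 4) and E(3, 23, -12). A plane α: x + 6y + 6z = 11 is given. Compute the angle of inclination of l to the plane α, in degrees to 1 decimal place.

6.6

A direction vector for l is E − D = (4, 12, -16).
sin θ = |n·v| / (|n||v|) = |-20| / (√73 · √416) = 0.11477.
θ ≈ 6.6°.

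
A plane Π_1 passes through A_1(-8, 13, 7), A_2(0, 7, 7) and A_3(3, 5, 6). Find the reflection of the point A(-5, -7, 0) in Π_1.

(13, 17, 6)

A_1A_2 = (8, -6, 0), A_1A_3 = (11, -8, -1); a normal to Π_1 is A_1A_2 × A_1A_3 = (6, 8, 2).
Using A_1: Π_1 has equation 6x + 8y + 2z = 70.
λ = (n·A − d)/|n|² = (-86 − 70)/104 = -3/2.
Reflection = A − 2λn = (-5, -7, 0) − (-3)·(6, 8, 2) = (13, 17, 6).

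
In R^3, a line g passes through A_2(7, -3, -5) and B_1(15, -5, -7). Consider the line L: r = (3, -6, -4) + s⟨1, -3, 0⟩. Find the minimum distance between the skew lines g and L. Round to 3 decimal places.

A direction vector for g is B_1 − A_2 = (8, -2, -2).
Common perpendicular direction n = (8, -2, -2) × (1, -3, 0) = (-6, -2, -22).
With w = (3, -6, -4) − (7, -3, -5) = (-4, -3, 1), w · n = 8.
Distance = |w · n| / |n| = |8| / √524 ≈ 0.349.

0.349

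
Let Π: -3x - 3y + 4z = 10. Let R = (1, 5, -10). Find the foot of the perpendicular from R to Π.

(-5, -1, -2)

Foot = R − λn with λ = (n·R − d)/|n|² = (-58 − 10)/34 = -2.
Foot = (1, 5, -10) − (-2)·(-3, -3, 4) = (-5, -1, -2).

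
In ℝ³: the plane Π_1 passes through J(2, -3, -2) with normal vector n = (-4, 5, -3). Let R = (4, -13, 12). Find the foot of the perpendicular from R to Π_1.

Π_1: n·r = n·J gives -4x + 5y - 3z = -17.
Foot = R − λn with λ = (n·R − d)/|n|² = (-117 − (-17))/50 = -2.
Foot = (4, -13, 12) − (-2)·(-4, 5, -3) = (-4, -3, 6).

(-4, -3, 6)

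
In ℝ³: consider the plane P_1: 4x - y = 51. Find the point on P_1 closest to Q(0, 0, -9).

(12, -3, -9)

Foot = Q − λn with λ = (n·Q − d)/|n|² = (0 − 51)/17 = -3.
Foot = (0, 0, -9) − (-3)·(4, -1, 0) = (12, -3, -9).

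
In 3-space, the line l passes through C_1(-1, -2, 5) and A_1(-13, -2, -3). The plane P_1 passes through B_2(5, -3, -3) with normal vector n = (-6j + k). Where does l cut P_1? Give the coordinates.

(-4, -2, 3)

A direction vector for l is A_1 − C_1 = (-12, 0, -8).
P_1: n·r = n·B_2 gives -6y + z = 15.
Substitute r = (-1, -2, 5) + t(-12, 0, -8) into the plane: 17 + (-8)t = 15, so t = 1/4.
Intersection: (-1, -2, 5) + (1/4)·(-12, 0, -8) = (-4, -2, 3).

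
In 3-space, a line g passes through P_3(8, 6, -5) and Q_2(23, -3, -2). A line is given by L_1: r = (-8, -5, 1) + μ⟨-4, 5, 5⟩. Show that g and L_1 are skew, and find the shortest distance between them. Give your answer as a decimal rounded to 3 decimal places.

A direction vector for g is Q_2 − P_3 = (15, -9, 3).
Common perpendicular direction n = (15, -9, 3) × (-4, 5, 5) = (-60, -87, 39).
With w = (-8, -5, 1) − (8, 6, -5) = (-16, -11, 6), w · n = 2151.
Since n ≠ 0 the lines are not parallel, and w · n = 2151 ≠ 0 so they do not intersect; hence they are skew.
Distance = |w · n| / |n| = |2151| / √12690 ≈ 19.095.

19.095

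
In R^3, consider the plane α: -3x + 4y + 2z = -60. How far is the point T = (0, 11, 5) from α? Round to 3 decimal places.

n·T − d = (-3)·(0) + (4)·(11) + (2)·(5) − (-60) = 114; |n| = √29.
Distance = |114| / √29 = 114/√29 ≈ 21.169.

21.169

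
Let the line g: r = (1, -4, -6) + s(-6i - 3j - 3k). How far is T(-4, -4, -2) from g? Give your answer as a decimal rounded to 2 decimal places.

5.92

Taking (1, -4, -6) on g with direction v = (-6, -3, -3): w = T − (1, -4, -6) = (-5, 0, 4), and w × v = (12, -39, 15).
Distance = |w × v| / |v| = √1890 / √54 ≈ 5.92.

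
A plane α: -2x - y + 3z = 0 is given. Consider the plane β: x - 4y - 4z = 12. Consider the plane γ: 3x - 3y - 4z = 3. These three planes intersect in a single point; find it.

Solving the 3×3 linear system -2x - y + 3z = 0, x - 4y - 4z = 12, 3x - 3y - 4z = 3 (e.g. by elimination or Cramer's rule, determinant = 27) gives (-4, -1, -3).

(-4, -1, -3)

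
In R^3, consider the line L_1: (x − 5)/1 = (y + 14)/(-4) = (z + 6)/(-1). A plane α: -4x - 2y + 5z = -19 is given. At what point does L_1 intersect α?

(2, -2, -3)

L_1 has direction (1, -4, -1) through (5, -14, -6).
Substitute r = (5, -14, -6) + t(1, -4, -1) into the plane: -22 + (-1)t = -19, so t = -3.
Intersection: (5, -14, -6) + (-3)·(1, -4, -1) = (2, -2, -3).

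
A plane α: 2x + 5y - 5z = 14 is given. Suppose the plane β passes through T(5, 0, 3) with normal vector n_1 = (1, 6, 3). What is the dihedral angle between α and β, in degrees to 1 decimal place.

β: n_1·r = n_1·T gives x + 6y + 3z = 14.
cos θ = |n₁·n₂| / (|n₁||n₂|) = |17| / (√54 · √46).
θ = arccos(0.34109) ≈ 70.1°.

70.1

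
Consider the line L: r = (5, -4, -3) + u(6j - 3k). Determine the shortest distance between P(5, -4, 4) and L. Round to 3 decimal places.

6.261

Taking (5, -4, -3) on L with direction v = (0, 6, -3): w = P − (5, -4, -3) = (0, 0, 7), and w × v = (-42, 0, 0).
Distance = |w × v| / |v| = √1764 / √45 ≈ 6.261.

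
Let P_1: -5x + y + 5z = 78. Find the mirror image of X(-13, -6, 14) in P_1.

λ = (n·X − d)/|n|² = (129 − 78)/51 = 1.
Reflection = X − 2λn = (-13, -6, 14) − 2·(-5, 1, 5) = (-3, -8, 4).

(-3, -8, 4)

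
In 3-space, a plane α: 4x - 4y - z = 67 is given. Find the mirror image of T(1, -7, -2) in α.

λ = (n·T − d)/|n|² = (34 − 67)/33 = -1.
Reflection = T − 2λn = (1, -7, -2) − (-2)·(4, -4, -1) = (9, -15, -4).

(9, -15, -4)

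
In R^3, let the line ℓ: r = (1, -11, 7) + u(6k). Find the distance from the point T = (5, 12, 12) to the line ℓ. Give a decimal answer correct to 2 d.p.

23.35

Taking (1, -11, 7) on ℓ with direction v = (0, 0, 6): w = T − (1, -11, 7) = (4, 23, 5), and w × v = (138, -24, 0).
Distance = |w × v| / |v| = √19620 / √36 ≈ 23.35.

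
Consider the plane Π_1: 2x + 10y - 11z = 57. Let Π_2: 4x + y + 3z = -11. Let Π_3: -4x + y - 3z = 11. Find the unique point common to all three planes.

Solving the 3×3 linear system 2x + 10y - 11z = 57, 4x + y + 3z = -11, -4x + y - 3z = 11 (e.g. by elimination or Cramer's rule, determinant = -100) gives (1, 0, -5).

(1, 0, -5)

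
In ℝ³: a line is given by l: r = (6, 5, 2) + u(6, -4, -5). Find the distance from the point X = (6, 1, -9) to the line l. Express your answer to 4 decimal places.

8.4577

Taking (6, 5, 2) on l with direction v = (6, -4, -5): w = X − (6, 5, 2) = (0, -4, -11), and w × v = (-24, -66, 24).
Distance = |w × v| / |v| = √5508 / √77 ≈ 8.4577.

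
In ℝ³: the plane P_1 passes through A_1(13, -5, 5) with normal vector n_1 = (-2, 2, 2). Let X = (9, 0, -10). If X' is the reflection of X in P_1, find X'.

P_1: n_1·r = n_1·A_1 gives -2x + 2y + 2z = -26.
λ = (n·X − d)/|n|² = (-38 − (-26))/12 = -1.
Reflection = X − 2λn = (9, 0, -10) − (-2)·(-2, 2, 2) = (5, 4, -6).

(5, 4, -6)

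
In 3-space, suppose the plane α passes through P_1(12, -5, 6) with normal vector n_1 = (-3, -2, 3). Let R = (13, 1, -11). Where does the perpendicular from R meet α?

α: n_1·r = n_1·P_1 gives -3x - 2y + 3z = -8.
Foot = R − λn with λ = (n·R − d)/|n|² = (-74 − (-8))/22 = -3.
Foot = (13, 1, -11) − (-3)·(-3, -2, 3) = (4, -5, -2).

(4, -5, -2)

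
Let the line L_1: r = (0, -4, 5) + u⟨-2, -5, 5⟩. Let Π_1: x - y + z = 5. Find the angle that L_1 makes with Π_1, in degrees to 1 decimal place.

sin θ = |n·v| / (|n||v|) = |8| / (√3 · √54) = 0.62854.
θ ≈ 38.9°.

38.9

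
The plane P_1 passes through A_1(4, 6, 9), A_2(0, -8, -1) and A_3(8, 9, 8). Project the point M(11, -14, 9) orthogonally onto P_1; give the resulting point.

A_1A_2 = (-4, -14, -10), A_1A_3 = (4, 3, -1); a normal to P_1 is A_1A_2 × A_1A_3 = (44, -44, 44).
Using A_1: P_1 has equation 44x - 44y + 44z = 308.
Foot = M − λn with λ = (n·M − d)/|n|² = (1496 − 308)/5808 = 9/44.
Foot = (11, -14, 9) − (9/44)·(44, -44, 44) = (2, -5, 0).

(2, -5, 0)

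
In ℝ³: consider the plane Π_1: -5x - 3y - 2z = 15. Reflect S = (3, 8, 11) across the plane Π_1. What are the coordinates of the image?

(-17, -4, 3)

λ = (n·S − d)/|n|² = (-61 − 15)/38 = -2.
Reflection = S − 2λn = (3, 8, 11) − (-4)·(-5, -3, -2) = (-17, -4, 3).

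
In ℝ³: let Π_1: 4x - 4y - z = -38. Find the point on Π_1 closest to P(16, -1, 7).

Foot = P − λn with λ = (n·P − d)/|n|² = (61 − (-38))/33 = 3.
Foot = (16, -1, 7) − 3·(4, -4, -1) = (4, 11, 10).

(4, 11, 10)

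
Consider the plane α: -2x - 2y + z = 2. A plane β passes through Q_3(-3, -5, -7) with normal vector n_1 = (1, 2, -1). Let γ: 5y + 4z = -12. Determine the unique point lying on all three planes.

(4, -4, 2)

β: n_1·r = n_1·Q_3 gives x + 2y - z = -6.
Solving the 3×3 linear system -2x - 2y + z = 2, x + 2y - z = -6, 5y + 4z = -12 (e.g. by elimination or Cramer's rule, determinant = -13) gives (4, -4, 2).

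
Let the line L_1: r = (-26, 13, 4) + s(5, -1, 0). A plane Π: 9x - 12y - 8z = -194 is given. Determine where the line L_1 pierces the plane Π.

(-6, 9, 4)

Substitute r = (-26, 13, 4) + t(5, -1, 0) into the plane: -422 + 57t = -194, so t = 4.
Intersection: (-26, 13, 4) + 4·(5, -1, 0) = (-6, 9, 4).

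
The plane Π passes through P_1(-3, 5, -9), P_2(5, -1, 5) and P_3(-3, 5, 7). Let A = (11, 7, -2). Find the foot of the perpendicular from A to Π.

P_1P_2 = (8, -6, 14), P_1P_3 = (0, 0, 16); a normal to Π is P_1P_2 × P_1P_3 = (-96, -128, 0).
Using P_1: Π has equation -96x - 128y = -352.
Foot = A − λn with λ = (n·A − d)/|n|² = (-1952 − (-352))/25600 = -1/16.
Foot = (11, 7, -2) − (-1/16)·(-96, -128, 0) = (5, -1, -2).

(5, -1, -2)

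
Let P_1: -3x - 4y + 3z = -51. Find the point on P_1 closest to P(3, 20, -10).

Foot = P − λn with λ = (n·P − d)/|n|² = (-119 − (-51))/34 = -2.
Foot = (3, 20, -10) − (-2)·(-3, -4, 3) = (-3, 12, -4).

(-3, 12, -4)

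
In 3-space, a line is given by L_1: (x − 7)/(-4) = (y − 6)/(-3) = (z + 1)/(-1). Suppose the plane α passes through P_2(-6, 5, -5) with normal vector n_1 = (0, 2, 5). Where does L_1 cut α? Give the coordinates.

L_1 has direction (-4, -3, -1) through (7, 6, -1).
α: n_1·r = n_1·P_2 gives 2y + 5z = -15.
Substitute r = (7, 6, -1) + t(-4, -3, -1) into the plane: 7 + (-11)t = -15, so t = 2.
Intersection: (7, 6, -1) + 2·(-4, -3, -1) = (-1, 0, -3).

(-1, 0, -3)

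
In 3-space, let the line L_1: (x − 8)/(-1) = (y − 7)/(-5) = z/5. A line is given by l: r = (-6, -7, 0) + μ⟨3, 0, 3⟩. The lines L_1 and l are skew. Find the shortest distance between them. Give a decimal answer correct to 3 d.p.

L_1 has direction (-1, -5, 5) through (8, 7, 0).
Common perpendicular direction n = (-1, -5, 5) × (3, 0, 3) = (-15, 18, 15).
With w = (-6, -7, 0) − (8, 7, 0) = (-14, -14, 0), w · n = -42.
Distance = |w · n| / |n| = |-42| / √774 ≈ 1.510.

1.510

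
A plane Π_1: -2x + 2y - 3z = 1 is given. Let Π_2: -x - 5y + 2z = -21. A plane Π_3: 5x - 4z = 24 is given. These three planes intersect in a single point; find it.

Solving the 3×3 linear system -2x + 2y - 3z = 1, -x - 5y + 2z = -21, 5x - 4z = 24 (e.g. by elimination or Cramer's rule, determinant = -103) gives (4, 3, -1).

(4, 3, -1)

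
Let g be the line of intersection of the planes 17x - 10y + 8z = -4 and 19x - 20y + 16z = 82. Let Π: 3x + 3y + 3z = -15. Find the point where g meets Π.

(-6, -5, 6)

Direction of g: (17, -10, 8) × (19, -20, 16) = (0, -120, -150).
A point on g: solving the two plane equations with y = -13 gives (-6, -13, -4).
Substitute r = (-6, -13, -4) + t(0, -120, -150) into the plane: -69 + (-810)t = -15, so t = -1/15.
Intersection: (-6, -13, -4) + (-1/15)·(0, -120, -150) = (-6, -5, 6).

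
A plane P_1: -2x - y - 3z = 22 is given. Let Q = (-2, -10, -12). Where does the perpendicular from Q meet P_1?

Foot = Q − λn with λ = (n·Q − d)/|n|² = (50 − 22)/14 = 2.
Foot = (-2, -10, -12) − 2·(-2, -1, -3) = (2, -8, -6).

(2, -8, -6)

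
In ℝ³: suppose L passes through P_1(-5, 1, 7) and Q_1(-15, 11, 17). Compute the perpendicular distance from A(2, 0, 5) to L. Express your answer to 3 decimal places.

4.546

A direction vector for L is Q_1 − P_1 = (-10, 10, 10).
Taking (-5, 1, 7) on L with direction v = (-10, 10, 10): w = A − (-5, 1, 7) = (7, -1, -2), and w × v = (10, -50, 60).
Distance = |w × v| / |v| = √6200 / √300 ≈ 4.546.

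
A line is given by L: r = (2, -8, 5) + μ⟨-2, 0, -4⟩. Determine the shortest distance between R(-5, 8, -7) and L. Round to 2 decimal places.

16.02

Taking (2, -8, 5) on L with direction v = (-2, 0, -4): w = R − (2, -8, 5) = (-7, 16, -12), and w × v = (-64, -4, 32).
Distance = |w × v| / |v| = √5136 / √20 ≈ 16.02.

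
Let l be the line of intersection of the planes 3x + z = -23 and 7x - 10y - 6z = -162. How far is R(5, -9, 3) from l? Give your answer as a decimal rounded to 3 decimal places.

Direction of l: (3, 0, 1) × (7, -10, -6) = (10, 25, -30).
A point on l: solving the two plane equations with x = -10 gives (-10, 5, 7).
Taking (-10, 5, 7) on l with direction v = (10, 25, -30): w = R − (-10, 5, 7) = (15, -14, -4), and w × v = (520, 410, 515).
Distance = |w × v| / |v| = √703725 / √1625 ≈ 20.810.

20.810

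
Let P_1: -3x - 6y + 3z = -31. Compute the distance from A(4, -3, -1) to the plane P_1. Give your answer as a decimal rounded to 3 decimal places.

n·A − d = (-3)·(4) + (-6)·(-3) + (3)·(-1) − (-31) = 34; |n| = √54.
Distance = |34| / √54 = 34/√54 ≈ 4.627.

4.627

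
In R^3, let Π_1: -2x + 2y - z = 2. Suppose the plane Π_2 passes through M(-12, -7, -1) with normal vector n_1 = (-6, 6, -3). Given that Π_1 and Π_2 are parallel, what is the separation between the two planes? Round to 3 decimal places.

Π_2: n_1·r = n_1·M gives -6x + 6y - 3z = 33.
Rescale Π_2 by 1/3: -2x + 2y - z = 11. Then distance = |2 − 11| / √9 ≈ 3.000.

3.000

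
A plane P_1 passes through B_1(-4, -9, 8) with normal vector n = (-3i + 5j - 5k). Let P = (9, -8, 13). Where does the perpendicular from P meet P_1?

(6, -3, 8)

P_1: n·r = n·B_1 gives -3x + 5y - 5z = -73.
Foot = P − λn with λ = (n·P − d)/|n|² = (-132 − (-73))/59 = -1.
Foot = (9, -8, 13) − (-1)·(-3, 5, -5) = (6, -3, 8).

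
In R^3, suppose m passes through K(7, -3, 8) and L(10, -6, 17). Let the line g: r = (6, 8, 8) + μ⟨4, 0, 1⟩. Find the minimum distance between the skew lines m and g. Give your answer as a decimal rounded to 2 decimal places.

10.39

A direction vector for m is L − K = (3, -3, 9).
Common perpendicular direction n = (3, -3, 9) × (4, 0, 1) = (-3, 33, 12).
With w = (6, 8, 8) − (7, -3, 8) = (-1, 11, 0), w · n = 366.
Distance = |w · n| / |n| = |366| / √1242 ≈ 10.39.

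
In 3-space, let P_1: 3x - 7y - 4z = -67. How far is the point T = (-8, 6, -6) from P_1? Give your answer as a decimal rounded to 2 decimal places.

2.91

n·T − d = (3)·(-8) + (-7)·(6) + (-4)·(-6) − (-67) = 25; |n| = √74.
Distance = |25| / √74 = 25/√74 ≈ 2.91.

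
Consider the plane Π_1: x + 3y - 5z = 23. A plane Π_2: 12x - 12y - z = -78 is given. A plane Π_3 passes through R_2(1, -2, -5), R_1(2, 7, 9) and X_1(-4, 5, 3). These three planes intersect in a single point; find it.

R_2R_1 = (1, 9, 14), R_2X_1 = (-5, 7, 8); a normal to Π_3 is R_2R_1 × R_2X_1 = (-26, -78, 52).
Using R_2: Π_3 has equation -26x - 78y + 52z = -130.
Solving the 3×3 linear system x + 3y - 5z = 23, 12x - 12y - z = -78, -26x - 78y + 52z = -130 (e.g. by elimination or Cramer's rule, determinant = 3744) gives (-7, 0, -6).

(-7, 0, -6)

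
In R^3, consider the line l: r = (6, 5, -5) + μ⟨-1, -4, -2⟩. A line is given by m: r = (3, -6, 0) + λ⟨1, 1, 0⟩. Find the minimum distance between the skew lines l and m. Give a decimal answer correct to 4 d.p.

7.5186

Common perpendicular direction n = (-1, -4, -2) × (1, 1, 0) = (2, -2, 3).
With w = (3, -6, 0) − (6, 5, -5) = (-3, -11, 5), w · n = 31.
Distance = |w · n| / |n| = |31| / √17 ≈ 7.5186.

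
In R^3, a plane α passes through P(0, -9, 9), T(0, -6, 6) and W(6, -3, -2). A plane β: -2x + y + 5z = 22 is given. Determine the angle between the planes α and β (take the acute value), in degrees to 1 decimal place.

PT = (0, 3, -3), PW = (6, 6, -11); a normal to α is PT × PW = (-15, -18, -18).
Using P: α has equation -15x - 18y - 18z = 0.
cos θ = |n₁·n₂| / (|n₁||n₂|) = |-78| / (√873 · √30).
θ = arccos(0.48198) ≈ 61.2°.

61.2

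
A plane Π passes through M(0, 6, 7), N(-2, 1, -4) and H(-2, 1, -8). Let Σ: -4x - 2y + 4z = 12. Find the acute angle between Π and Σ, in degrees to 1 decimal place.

MN = (-2, -5, -11), MH = (-2, -5, -15); a normal to Π is MN × MH = (20, -8, 0).
Using M: Π has equation 20x - 8y = -48.
cos θ = |n₁·n₂| / (|n₁||n₂|) = |-64| / (√464 · √36).
θ = arccos(0.49519) ≈ 60.3°.

60.3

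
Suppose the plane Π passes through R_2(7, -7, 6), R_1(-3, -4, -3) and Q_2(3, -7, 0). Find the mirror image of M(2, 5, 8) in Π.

R_2R_1 = (-10, 3, -9), R_2Q_2 = (-4, 0, -6); a normal to Π is R_2R_1 × R_2Q_2 = (-18, -24, 12).
Using R_2: Π has equation -18x - 24y + 12z = 114.
λ = (n·M − d)/|n|² = (-60 − 114)/1044 = -1/6.
Reflection = M − 2λn = (2, 5, 8) − (-1/3)·(-18, -24, 12) = (-4, -3, 12).

(-4, -3, 12)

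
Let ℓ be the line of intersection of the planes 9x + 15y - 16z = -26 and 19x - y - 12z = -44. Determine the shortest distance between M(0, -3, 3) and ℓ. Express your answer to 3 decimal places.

Direction of ℓ: (9, 15, -16) × (19, -1, -12) = (-196, -196, -294).
A point on ℓ: solving the two plane equations with x = -5 gives (-5, -3, -4).
Taking (-5, -3, -4) on ℓ with direction v = (-196, -196, -294): w = M − (-5, -3, -4) = (5, 0, 7), and w × v = (1372, 98, -980).
Distance = |w × v| / |v| = √2852388 / √163268 ≈ 4.180.

4.180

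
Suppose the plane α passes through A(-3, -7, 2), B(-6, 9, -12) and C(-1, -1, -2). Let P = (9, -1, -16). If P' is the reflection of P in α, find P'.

(1, 15, 4)

AB = (-3, 16, -14), AC = (2, 6, -4); a normal to α is AB × AC = (20, -40, -50).
Using A: α has equation 20x - 40y - 50z = 120.
λ = (n·P − d)/|n|² = (1020 − 120)/4500 = 1/5.
Reflection = P − 2λn = (9, -1, -16) − (2/5)·(20, -40, -50) = (1, 15, 4).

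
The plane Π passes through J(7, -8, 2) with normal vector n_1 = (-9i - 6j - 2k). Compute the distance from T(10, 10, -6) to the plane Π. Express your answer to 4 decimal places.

Π: n_1·r = n_1·J gives -9x - 6y - 2z = -19.
n·T − d = (-9)·(10) + (-6)·(10) + (-2)·(-6) − (-19) = -119; |n| = √121.
Distance = |-119| / √121 = 119/√121 ≈ 10.8182.

10.8182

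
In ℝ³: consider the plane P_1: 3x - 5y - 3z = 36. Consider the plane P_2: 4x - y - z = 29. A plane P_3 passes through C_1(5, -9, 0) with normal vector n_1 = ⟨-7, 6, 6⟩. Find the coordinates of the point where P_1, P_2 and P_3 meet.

(5, 3, -12)

P_3: n_1·r = n_1·C_1 gives -7x + 6y + 6z = -89.
Solving the 3×3 linear system 3x - 5y - 3z = 36, 4x - y - z = 29, -7x + 6y + 6z = -89 (e.g. by elimination or Cramer's rule, determinant = 34) gives (5, 3, -12).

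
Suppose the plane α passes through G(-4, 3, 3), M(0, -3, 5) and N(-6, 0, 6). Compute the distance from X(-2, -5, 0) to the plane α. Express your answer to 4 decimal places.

GM = (4, -6, 2), GN = (-2, -3, 3); a normal to α is GM × GN = (-12, -16, -24).
Using G: α has equation -12x - 16y - 24z = -72.
n·X − d = (-12)·(-2) + (-16)·(-5) + (-24)·(0) − (-72) = 176; |n| = √976.
Distance = |176| / √976 = 176/√976 ≈ 5.6336.

5.6336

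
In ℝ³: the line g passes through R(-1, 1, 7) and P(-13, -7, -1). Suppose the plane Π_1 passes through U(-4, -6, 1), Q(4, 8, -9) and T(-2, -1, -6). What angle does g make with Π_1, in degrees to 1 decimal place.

A direction vector for g is P − R = (-12, -8, -8).
UQ = (8, 14, -10), UT = (2, 5, -7); a normal to Π_1 is UQ × UT = (-48, 36, 12).
Using U: Π_1 has equation -48x + 36y + 12z = -12.
sin θ = |n·v| / (|n||v|) = |192| / (√3744 · √272) = 0.19026.
θ ≈ 11.0°.

11.0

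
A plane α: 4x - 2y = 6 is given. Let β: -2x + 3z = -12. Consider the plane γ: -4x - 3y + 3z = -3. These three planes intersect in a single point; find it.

(0, -3, -4)

Solving the 3×3 linear system 4x - 2y = 6, -2x + 3z = -12, -4x - 3y + 3z = -3 (e.g. by elimination or Cramer's rule, determinant = 48) gives (0, -3, -4).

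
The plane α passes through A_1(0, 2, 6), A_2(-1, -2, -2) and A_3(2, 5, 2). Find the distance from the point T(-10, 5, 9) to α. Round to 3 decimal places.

A_1A_2 = (-1, -4, -8), A_1A_3 = (2, 3, -4); a normal to α is A_1A_2 × A_1A_3 = (40, -20, 5).
Using A_1: α has equation 40x - 20y + 5z = -10.
n·T − d = (40)·(-10) + (-20)·(5) + (5)·(9) − (-10) = -445; |n| = √2025.
Distance = |-445| / √2025 = 445/√2025 ≈ 9.889.

9.889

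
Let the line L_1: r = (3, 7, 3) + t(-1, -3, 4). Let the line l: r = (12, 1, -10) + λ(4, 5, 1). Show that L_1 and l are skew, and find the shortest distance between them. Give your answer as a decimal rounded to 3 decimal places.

13.585

Common perpendicular direction n = (-1, -3, 4) × (4, 5, 1) = (-23, 17, 7).
With w = (12, 1, -10) − (3, 7, 3) = (9, -6, -13), w · n = -400.
Since n ≠ 0 the lines are not parallel, and w · n = -400 ≠ 0 so they do not intersect; hence they are skew.
Distance = |w · n| / |n| = |-400| / √867 ≈ 13.585.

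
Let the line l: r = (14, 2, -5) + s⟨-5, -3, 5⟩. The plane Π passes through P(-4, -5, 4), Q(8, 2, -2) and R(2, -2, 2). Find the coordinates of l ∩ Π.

(-1, -7, 10)

PQ = (12, 7, -6), PR = (6, 3, -2); a normal to Π is PQ × PR = (4, -12, -6).
Using P: Π has equation 4x - 12y - 6z = 20.
Substitute r = (14, 2, -5) + t(-5, -3, 5) into the plane: 62 + (-14)t = 20, so t = 3.
Intersection: (14, 2, -5) + 3·(-5, -3, 5) = (-1, -7, 10).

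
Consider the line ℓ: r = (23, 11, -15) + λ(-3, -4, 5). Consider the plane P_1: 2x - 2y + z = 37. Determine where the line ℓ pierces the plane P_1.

(11, -5, 5)

Substitute r = (23, 11, -15) + t(-3, -4, 5) into the plane: 9 + 7t = 37, so t = 4.
Intersection: (23, 11, -15) + 4·(-3, -4, 5) = (11, -5, 5).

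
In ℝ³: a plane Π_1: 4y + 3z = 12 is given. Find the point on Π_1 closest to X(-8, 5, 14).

(-8, -3, 8)

Foot = X − λn with λ = (n·X − d)/|n|² = (62 − 12)/25 = 2.
Foot = (-8, 5, 14) − 2·(0, 4, 3) = (-8, -3, 8).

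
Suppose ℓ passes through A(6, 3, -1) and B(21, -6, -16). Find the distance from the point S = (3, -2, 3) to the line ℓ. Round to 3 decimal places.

6.574

A direction vector for ℓ is B − A = (15, -9, -15).
Taking (6, 3, -1) on ℓ with direction v = (15, -9, -15): w = S − (6, 3, -1) = (-3, -5, 4), and w × v = (111, 15, 102).
Distance = |w × v| / |v| = √22950 / √531 ≈ 6.574.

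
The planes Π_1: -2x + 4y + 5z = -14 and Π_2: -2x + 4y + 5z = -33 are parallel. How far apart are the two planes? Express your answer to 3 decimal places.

Same normal n = (-2, 4, 5) with |n| = √45; distance = |-14 − (-33)| / |n| = 19/√45 ≈ 2.832.

2.832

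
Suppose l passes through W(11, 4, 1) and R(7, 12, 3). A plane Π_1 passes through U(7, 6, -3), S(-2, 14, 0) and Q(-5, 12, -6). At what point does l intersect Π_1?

A direction vector for l is R − W = (-4, 8, 2).
US = (-9, 8, 3), UQ = (-12, 6, -3); a normal to Π_1 is US × UQ = (-42, -63, 42).
Using U: Π_1 has equation -42x - 63y + 42z = -798.
Substitute r = (11, 4, 1) + t(-4, 8, 2) into the plane: -672 + (-252)t = -798, so t = 1/2.
Intersection: (11, 4, 1) + (1/2)·(-4, 8, 2) = (9, 8, 2).

(9, 8, 2)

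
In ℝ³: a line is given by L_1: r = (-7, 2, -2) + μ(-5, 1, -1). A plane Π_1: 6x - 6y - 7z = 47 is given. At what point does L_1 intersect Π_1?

(8, -1, 1)

Substitute r = (-7, 2, -2) + t(-5, 1, -1) into the plane: -40 + (-29)t = 47, so t = -3.
Intersection: (-7, 2, -2) + (-3)·(-5, 1, -1) = (8, -1, 1).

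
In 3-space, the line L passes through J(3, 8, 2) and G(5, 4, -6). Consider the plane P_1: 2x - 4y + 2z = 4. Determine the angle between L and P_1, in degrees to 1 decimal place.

5.1

A direction vector for L is G − J = (2, -4, -8).
sin θ = |n·v| / (|n||v|) = |4| / (√24 · √84) = 0.08909.
θ ≈ 5.1°.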